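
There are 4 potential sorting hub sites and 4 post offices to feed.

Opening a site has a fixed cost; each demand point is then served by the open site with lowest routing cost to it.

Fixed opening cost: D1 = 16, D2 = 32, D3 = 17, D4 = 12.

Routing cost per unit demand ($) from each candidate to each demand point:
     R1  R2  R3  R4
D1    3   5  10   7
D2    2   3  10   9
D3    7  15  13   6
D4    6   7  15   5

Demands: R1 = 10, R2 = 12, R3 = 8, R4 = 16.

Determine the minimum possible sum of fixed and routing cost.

Open {D2, D4}: assign each demand point to its cheapest open site.
  R1→D2 10×2=20, R2→D2 12×3=36, R3→D2 8×10=80, R4→D4 16×5=80
  routing cost 216, fixed 44 → total 260.
Compare {D1, D2, D4}: routing cost 216 + fixed 60 = 276.
Compare {D2, D3, D4}: routing cost 216 + fixed 61 = 277.
Compare {D1, D4}: routing cost 250 + fixed 28 = 278.
All other subsets cost ≥ 276. Minimum total cost: 260.

260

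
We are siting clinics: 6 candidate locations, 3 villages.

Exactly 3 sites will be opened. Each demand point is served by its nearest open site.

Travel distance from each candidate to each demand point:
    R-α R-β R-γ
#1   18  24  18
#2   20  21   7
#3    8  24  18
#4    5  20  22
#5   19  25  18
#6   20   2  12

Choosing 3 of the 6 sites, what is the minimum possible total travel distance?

14

Open {#2, #4, #6}.
  R-α→#4 5, R-β→#6 2, R-γ→#2 7  ⇒ total 14.
Compare {#2, #3, #6}: total 17.
Compare {#1, #4, #6}: total 19.
No size-3 selection does better; minimum is 14.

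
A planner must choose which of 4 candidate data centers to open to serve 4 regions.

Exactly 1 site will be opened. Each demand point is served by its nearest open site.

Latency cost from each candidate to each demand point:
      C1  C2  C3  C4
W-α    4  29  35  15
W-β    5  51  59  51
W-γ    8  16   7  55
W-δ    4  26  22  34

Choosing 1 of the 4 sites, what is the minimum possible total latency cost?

Open {W-α}.
  C1→W-α 4, C2→W-α 29, C3→W-α 35, C4→W-α 15  ⇒ total 83.
Compare {W-γ}: total 86.
Compare {W-δ}: total 86.
No size-1 selection does better; minimum is 83.

83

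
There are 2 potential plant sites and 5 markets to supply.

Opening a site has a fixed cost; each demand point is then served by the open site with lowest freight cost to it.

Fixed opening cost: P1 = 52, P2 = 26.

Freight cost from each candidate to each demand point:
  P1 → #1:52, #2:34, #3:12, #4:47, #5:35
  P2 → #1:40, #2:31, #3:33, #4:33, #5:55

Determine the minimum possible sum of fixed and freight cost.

Open {P2}: assign each demand point to its cheapest open site.
  #1→P2 40, #2→P2 31, #3→P2 33, #4→P2 33, #5→P2 55
  freight cost 192, fixed 26 → total 218.
Compare {P1, P2}: freight cost 151 + fixed 78 = 229.
Compare {P1}: freight cost 180 + fixed 52 = 232.

218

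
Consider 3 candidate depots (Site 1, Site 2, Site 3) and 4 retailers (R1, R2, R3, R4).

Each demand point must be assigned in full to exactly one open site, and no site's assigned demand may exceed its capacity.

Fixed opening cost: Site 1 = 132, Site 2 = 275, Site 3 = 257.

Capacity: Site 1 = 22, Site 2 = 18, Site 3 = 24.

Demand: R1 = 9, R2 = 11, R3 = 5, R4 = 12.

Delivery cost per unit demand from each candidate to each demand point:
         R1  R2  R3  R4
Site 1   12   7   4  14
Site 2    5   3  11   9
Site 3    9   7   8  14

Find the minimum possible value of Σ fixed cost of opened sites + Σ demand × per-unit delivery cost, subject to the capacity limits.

Open {Site 1, Site 3}; cheapest assignment that respects the capacities:
  Site 1 (cap 22, load 17): R3, R4 — cost 5×4 + 12×14 = 188
  Site 3 (cap 24, load 20): R1, R2 — cost 9×9 + 11×7 = 158
  Shipping 346, fixed 389 → total 735.
  Any other capacity-feasible assignment to {Site 1, Site 3} ships for at least 346.
Compare {Site 1, Site 2}: its best feasible assignment gives total 755.
Compare {Site 2, Site 3}: its best feasible assignment gives total 853.
Every other set of open sites that can feasibly serve all demand totals ≥ 755 even under its best assignment. Minimum: 735.

735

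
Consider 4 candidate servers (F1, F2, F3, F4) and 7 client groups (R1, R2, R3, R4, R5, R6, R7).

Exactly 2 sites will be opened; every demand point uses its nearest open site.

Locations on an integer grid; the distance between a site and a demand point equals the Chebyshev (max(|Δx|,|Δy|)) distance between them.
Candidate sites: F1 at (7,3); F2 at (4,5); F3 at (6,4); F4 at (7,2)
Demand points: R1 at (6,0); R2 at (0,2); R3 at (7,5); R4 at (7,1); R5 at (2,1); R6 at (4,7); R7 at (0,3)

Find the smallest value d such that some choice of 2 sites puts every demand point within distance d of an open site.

4

Open {F1, F2}.
  Farthest demand point is R2 at distance 4 (to F2); all others are ≤ 4.
With {F2, F3} the worst case is 4.
With {F2, F4} the worst case is 4.
No size-2 selection achieves below 4.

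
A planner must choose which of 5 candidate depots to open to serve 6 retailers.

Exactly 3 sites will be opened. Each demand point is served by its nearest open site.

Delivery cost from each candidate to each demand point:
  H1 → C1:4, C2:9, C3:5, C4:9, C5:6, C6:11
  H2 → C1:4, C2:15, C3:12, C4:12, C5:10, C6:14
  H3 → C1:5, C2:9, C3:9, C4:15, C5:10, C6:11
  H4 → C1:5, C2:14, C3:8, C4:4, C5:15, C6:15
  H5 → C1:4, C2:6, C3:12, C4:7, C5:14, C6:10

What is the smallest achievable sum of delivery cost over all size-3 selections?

Open {H1, H4, H5}.
  C1→H1 4, C2→H5 6, C3→H1 5, C4→H4 4, C5→H1 6, C6→H5 10  ⇒ total 35.
Compare {H1, H2, H5}: total 38.
Compare {H1, H3, H5}: total 38.
No size-3 selection does better; minimum is 35.

35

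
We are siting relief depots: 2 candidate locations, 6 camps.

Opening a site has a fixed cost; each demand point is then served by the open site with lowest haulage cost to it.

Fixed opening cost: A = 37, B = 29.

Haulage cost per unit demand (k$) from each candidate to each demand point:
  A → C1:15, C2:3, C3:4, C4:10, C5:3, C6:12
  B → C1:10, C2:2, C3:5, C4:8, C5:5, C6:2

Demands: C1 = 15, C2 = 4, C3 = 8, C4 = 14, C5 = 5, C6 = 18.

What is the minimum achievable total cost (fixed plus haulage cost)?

400

Open {B}: assign each demand point to its cheapest open site.
  C1→B 15×10=150, C2→B 4×2=8, C3→B 8×5=40, C4→B 14×8=112, C5→B 5×5=25, C6→B 18×2=36
  haulage cost 371, fixed 29 → total 400.
Compare {A, B}: haulage cost 353 + fixed 66 = 419.
Compare {A}: haulage cost 640 + fixed 37 = 677.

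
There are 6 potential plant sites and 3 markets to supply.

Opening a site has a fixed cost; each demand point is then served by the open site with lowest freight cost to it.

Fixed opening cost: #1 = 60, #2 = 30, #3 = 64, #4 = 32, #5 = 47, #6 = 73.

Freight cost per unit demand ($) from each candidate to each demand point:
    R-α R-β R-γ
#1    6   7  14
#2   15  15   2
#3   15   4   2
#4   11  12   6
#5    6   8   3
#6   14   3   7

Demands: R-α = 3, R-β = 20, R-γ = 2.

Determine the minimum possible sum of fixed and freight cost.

Open {#6}: assign each demand point to its cheapest open site.
  R-α→#6 3×14=42, R-β→#6 20×3=60, R-γ→#6 2×7=14
  freight cost 116, fixed 73 → total 189.
Compare {#3}: freight cost 129 + fixed 64 = 193.
Compare {#5, #6}: freight cost 84 + fixed 120 = 204.
Compare {#2, #6}: freight cost 106 + fixed 103 = 209.
All other subsets cost ≥ 193. Minimum total cost: 189.

189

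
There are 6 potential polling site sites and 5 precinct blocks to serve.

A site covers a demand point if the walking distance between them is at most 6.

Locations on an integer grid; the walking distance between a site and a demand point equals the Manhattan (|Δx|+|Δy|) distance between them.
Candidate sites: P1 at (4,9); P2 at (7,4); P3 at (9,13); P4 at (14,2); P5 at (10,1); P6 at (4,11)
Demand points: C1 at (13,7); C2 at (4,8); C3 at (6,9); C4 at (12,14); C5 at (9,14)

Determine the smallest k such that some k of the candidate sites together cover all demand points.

Coverage sets (demand points within 6 of each site):
  P1: {C2, C3}
  P2: {C3}
  P3: {C4, C5}
  P4: {C1}
  P5: {}
  P6: {C2, C3}
No 2 sites suffice: every size-2 union leaves at least one demand point uncovered.
But {P1, P3, P4} covers everything, so the minimum is 3.

3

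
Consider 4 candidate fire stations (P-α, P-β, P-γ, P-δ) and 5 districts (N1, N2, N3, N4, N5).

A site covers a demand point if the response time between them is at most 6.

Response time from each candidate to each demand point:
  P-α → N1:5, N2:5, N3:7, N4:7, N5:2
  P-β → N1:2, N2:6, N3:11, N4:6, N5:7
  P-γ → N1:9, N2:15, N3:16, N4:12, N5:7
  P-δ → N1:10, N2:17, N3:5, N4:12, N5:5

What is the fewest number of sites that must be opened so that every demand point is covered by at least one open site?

2

Coverage sets (demand points within 6 of each site):
  P-α: {N1, N2, N5}
  P-β: {N1, N2, N4}
  P-γ: {}
  P-δ: {N3, N5}
No single site covers all 5 demand points.
But {P-β, P-δ} covers everything, so the minimum is 2.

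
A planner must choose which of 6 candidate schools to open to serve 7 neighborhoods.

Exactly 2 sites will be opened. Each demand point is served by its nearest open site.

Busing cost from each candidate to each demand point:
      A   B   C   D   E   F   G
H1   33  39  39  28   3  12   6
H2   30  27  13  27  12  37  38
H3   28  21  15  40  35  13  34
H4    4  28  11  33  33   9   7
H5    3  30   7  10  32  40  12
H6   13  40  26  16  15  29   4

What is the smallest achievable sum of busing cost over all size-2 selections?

71

Open {H1, H5}.
  A→H5 3, B→H5 30, C→H5 7, D→H5 10, E→H1 3, F→H1 12, G→H1 6  ⇒ total 71.
Compare {H4, H6}: total 87.
Compare {H1, H4}: total 89.
No size-2 selection does better; minimum is 71.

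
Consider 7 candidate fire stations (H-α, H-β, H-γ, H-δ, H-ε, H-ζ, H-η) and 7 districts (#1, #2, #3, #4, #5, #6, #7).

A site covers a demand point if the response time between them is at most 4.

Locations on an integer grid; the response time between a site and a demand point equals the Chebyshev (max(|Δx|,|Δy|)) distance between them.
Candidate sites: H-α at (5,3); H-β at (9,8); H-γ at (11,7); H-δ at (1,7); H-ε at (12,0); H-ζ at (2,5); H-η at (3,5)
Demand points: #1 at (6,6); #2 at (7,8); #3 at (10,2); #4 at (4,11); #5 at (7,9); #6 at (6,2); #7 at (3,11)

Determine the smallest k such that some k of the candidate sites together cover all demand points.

Coverage sets (demand points within 4 of each site):
  H-α: {#1, #6}
  H-β: {#1, #2, #5}
  H-γ: {#2, #5}
  H-δ: {#4, #7}
  H-ε: {#3}
  H-ζ: {#1, #6}
  H-η: {#1, #2, #5, #6}
No 2 sites suffice: every size-2 union leaves at least one demand point uncovered.
But {H-δ, H-ε, H-η} covers everything, so the minimum is 3.

3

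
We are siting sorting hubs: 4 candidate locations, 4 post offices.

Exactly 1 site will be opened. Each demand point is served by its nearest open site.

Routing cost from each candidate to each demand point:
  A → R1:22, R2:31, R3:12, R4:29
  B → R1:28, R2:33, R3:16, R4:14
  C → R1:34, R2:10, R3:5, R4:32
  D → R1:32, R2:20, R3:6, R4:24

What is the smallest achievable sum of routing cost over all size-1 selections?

81

Open {C}.
  R1→C 34, R2→C 10, R3→C 5, R4→C 32  ⇒ total 81.
Compare {D}: total 82.
Compare {B}: total 91.
No size-1 selection does better; minimum is 81.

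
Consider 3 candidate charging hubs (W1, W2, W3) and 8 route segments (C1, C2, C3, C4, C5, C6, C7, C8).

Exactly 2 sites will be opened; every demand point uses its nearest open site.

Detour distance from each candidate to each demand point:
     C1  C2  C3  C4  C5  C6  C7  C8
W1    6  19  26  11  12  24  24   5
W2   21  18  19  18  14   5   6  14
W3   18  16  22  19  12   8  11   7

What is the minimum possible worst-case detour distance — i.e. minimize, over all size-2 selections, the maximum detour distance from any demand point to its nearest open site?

Open {W1, W2}.
  Farthest demand point is C3 at detour distance 19 (to W2); all others are ≤ 19.
With {W2, W3} the worst case is 19.
With {W1, W3} the worst case is 22.
No size-2 selection achieves below 19.

19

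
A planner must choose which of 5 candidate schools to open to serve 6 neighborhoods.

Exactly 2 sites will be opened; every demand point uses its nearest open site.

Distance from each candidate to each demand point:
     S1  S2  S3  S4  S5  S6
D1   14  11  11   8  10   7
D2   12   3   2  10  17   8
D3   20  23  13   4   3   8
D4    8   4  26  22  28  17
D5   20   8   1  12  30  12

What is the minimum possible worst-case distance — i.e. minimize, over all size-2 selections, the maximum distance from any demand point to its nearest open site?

Open {D1, D4}.
  Farthest demand point is S3 at distance 11 (to D1); all others are ≤ 11.
With {D1, D2} the worst case is 12.
With {D2, D3} the worst case is 12.
No size-2 selection achieves below 11.

11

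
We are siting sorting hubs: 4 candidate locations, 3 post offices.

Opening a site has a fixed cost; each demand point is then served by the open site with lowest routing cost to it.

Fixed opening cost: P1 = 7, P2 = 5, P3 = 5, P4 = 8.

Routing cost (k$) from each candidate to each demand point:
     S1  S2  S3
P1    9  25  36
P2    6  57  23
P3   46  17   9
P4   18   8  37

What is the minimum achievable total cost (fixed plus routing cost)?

Open {P2, P3, P4}: assign each demand point to its cheapest open site.
  S1→P2 6, S2→P4 8, S3→P3 9
  routing cost 23, fixed 18 → total 41.
Compare {P2, P3}: routing cost 32 + fixed 10 = 42.
Compare {P1, P3, P4}: routing cost 26 + fixed 20 = 46.
Compare {P1, P3}: routing cost 35 + fixed 12 = 47.
All other subsets cost ≥ 42. Minimum total cost: 41.

41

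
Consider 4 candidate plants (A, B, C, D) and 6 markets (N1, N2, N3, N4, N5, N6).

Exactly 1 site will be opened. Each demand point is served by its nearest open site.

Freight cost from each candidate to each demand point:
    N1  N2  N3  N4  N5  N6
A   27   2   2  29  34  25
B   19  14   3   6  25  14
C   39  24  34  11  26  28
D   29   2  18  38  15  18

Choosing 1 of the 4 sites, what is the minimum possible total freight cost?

Open {B}.
  N1→B 19, N2→B 14, N3→B 3, N4→B 6, N5→B 25, N6→B 14  ⇒ total 81.
Compare {A}: total 119.
Compare {D}: total 120.
No size-1 selection does better; minimum is 81.

81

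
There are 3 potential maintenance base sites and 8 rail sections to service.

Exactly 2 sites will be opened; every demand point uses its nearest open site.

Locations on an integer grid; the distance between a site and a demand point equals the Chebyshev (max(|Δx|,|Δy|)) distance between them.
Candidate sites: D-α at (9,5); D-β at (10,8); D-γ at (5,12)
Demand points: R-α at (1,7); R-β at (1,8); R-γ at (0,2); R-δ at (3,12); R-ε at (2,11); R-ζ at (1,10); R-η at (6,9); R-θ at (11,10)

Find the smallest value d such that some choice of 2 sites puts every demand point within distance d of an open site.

9

Open {D-α, D-β}.
  Farthest demand point is R-γ at distance 9 (to D-α); all others are ≤ 9.
With {D-α, D-γ} the worst case is 9.
With {D-β, D-γ} the worst case is 10.
No size-2 selection achieves below 9.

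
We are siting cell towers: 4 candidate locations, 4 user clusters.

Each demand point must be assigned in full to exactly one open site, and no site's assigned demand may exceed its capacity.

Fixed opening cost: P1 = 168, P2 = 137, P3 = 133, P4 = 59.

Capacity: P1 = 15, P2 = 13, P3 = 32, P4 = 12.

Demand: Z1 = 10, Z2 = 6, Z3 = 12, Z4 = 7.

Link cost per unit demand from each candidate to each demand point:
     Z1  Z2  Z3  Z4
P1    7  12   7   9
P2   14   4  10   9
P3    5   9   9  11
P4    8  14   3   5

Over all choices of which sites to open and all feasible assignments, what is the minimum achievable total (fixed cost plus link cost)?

Open {P3, P4}; cheapest assignment that respects the capacities:
  P3 (cap 32, load 23): Z1, Z2, Z4 — cost 10×5 + 6×9 + 7×11 = 181
  P4 (cap 12, load 12): Z3 — cost 12×3 = 36
  Shipping 217, fixed 192 → total 409.
  Any other capacity-feasible assignment to {P3, P4} ships for at least 217.
Compare {P2, P3, P4}: its best feasible assignment gives total 502.
Compare {P2, P3}: its best feasible assignment gives total 515.
Every other set of open sites that can feasibly serve all demand totals ≥ 502 even under its best assignment. Minimum: 409.

409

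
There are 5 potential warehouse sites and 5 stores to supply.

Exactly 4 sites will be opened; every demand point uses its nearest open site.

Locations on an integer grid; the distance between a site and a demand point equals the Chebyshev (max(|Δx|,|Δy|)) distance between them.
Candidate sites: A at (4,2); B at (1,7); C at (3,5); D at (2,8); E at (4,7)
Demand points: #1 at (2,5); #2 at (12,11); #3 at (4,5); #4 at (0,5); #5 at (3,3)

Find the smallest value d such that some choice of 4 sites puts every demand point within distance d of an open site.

8

Open {A, B, C, E}.
  Farthest demand point is #2 at distance 8 (to E); all others are ≤ 8.
With {A, B, D, E} the worst case is 8.
With {A, C, D, E} the worst case is 8.
No size-4 selection achieves below 8.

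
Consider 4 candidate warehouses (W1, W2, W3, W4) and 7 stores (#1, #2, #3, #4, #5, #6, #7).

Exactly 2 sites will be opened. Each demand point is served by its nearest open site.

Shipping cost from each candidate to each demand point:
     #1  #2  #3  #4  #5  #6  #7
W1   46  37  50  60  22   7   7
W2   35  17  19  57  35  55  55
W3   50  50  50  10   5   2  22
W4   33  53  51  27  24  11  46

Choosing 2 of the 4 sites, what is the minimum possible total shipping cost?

Open {W2, W3}.
  #1→W2 35, #2→W2 17, #3→W2 19, #4→W3 10, #5→W3 5, #6→W3 2, #7→W3 22  ⇒ total 110.
Compare {W1, W3}: total 157.
Compare {W1, W2}: total 164.
No size-2 selection does better; minimum is 110.

110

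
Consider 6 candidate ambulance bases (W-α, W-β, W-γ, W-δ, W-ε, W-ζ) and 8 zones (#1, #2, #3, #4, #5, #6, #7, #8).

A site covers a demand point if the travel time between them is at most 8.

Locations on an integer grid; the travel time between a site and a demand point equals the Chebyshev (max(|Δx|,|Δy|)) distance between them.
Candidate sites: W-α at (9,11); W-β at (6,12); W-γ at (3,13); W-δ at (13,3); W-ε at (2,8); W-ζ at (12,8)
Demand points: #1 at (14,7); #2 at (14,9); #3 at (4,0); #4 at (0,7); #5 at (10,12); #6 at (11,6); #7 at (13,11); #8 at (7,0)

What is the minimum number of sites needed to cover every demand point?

2

Coverage sets (demand points within 8 of each site):
  W-α: {#1, #2, #5, #6, #7}
  W-β: {#1, #2, #4, #5, #6, #7}
  W-γ: {#4, #5, #6}
  W-δ: {#1, #2, #6, #7, #8}
  W-ε: {#3, #4, #5, #8}
  W-ζ: {#1, #2, #3, #5, #6, #7, #8}
No single site covers all 8 demand points.
But {W-α, W-ε} covers everything, so the minimum is 2.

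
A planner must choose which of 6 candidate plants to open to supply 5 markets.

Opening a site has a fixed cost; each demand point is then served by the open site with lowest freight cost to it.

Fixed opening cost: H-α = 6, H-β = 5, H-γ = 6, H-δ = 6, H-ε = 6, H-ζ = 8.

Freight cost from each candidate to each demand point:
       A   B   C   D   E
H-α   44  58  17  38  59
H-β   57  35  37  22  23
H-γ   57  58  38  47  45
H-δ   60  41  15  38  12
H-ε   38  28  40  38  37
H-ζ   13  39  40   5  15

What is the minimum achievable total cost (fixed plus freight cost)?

Open {H-δ, H-ε, H-ζ}: assign each demand point to its cheapest open site.
  A→H-ζ 13, B→H-ε 28, C→H-δ 15, D→H-ζ 5, E→H-δ 12
  freight cost 73, fixed 20 → total 93.
Compare {H-δ, H-ζ}: freight cost 84 + fixed 14 = 98.
Compare {H-α, H-ε, H-ζ}: freight cost 78 + fixed 20 = 98.
Compare {H-β, H-δ, H-ε, H-ζ}: freight cost 73 + fixed 25 = 98.
All other subsets cost ≥ 98. Minimum total cost: 93.

93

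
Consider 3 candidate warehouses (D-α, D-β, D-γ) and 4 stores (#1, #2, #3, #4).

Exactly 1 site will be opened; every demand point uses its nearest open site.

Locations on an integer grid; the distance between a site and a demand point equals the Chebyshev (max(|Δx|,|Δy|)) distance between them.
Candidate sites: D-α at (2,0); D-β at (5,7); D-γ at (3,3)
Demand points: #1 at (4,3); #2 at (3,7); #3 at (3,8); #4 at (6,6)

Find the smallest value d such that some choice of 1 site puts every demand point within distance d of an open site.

Open {D-β}.
  Farthest demand point is #1 at distance 4 (to D-β); all others are ≤ 4.
With {D-γ} the worst case is 5.
With {D-α} the worst case is 8.
No size-1 selection achieves below 4.

4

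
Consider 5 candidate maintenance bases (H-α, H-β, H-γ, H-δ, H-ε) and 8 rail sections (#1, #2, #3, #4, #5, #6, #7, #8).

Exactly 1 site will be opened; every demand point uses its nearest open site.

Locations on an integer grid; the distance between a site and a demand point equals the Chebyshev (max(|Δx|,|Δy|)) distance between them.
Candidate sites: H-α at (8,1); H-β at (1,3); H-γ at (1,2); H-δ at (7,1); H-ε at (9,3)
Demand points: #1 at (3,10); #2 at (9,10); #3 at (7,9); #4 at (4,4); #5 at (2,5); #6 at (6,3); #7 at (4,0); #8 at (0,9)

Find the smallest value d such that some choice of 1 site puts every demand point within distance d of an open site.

Open {H-β}.
  Farthest demand point is #2 at distance 8 (to H-β); all others are ≤ 8.
With {H-γ} the worst case is 8.
With {H-α} the worst case is 9.
No size-1 selection achieves below 8.

8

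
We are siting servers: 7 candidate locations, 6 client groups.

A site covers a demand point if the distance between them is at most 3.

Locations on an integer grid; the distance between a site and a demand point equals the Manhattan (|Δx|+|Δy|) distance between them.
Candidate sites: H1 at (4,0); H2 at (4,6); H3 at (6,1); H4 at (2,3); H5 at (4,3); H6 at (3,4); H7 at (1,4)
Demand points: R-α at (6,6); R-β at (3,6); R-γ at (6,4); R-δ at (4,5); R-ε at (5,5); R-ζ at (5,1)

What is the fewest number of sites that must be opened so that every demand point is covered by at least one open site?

2

Coverage sets (demand points within 3 of each site):
  H1: {R-ζ}
  H2: {R-α, R-β, R-δ, R-ε}
  H3: {R-γ, R-ζ}
  H4: {}
  H5: {R-γ, R-δ, R-ε, R-ζ}
  H6: {R-β, R-γ, R-δ, R-ε}
  H7: {}
No single site covers all 6 demand points.
But {H2, H3} covers everything, so the minimum is 2.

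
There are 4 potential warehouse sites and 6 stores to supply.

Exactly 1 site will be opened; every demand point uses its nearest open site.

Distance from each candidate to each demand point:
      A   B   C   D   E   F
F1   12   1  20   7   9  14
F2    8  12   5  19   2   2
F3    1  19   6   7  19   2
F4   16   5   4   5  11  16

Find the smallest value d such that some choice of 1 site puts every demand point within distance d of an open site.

16

Open {F4}.
  Farthest demand point is A at distance 16 (to F4); all others are ≤ 16.
With {F2} the worst case is 19.
With {F3} the worst case is 19.
No size-1 selection achieves below 16.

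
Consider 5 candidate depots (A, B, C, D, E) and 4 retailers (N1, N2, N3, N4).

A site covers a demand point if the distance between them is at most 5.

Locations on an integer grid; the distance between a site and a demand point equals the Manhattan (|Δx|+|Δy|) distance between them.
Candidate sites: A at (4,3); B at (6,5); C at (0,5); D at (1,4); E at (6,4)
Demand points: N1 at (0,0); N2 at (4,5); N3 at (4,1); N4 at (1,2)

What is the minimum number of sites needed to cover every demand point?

Coverage sets (demand points within 5 of each site):
  A: {N2, N3, N4}
  B: {N2}
  C: {N1, N2, N4}
  D: {N1, N2, N4}
  E: {N2, N3}
No single site covers all 4 demand points.
But {A, C} covers everything, so the minimum is 2.

2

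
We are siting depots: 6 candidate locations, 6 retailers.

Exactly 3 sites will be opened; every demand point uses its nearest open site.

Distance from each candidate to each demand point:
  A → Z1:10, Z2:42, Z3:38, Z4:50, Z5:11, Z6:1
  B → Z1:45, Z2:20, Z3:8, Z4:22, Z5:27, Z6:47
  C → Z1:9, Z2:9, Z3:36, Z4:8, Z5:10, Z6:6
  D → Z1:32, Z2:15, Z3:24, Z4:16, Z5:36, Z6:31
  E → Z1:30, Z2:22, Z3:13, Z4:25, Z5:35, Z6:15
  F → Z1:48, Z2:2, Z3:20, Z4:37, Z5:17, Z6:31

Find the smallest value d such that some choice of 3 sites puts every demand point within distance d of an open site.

10

Open {A, B, C}.
  Farthest demand point is Z5 at distance 10 (to C); all others are ≤ 10.
With {B, C, D} the worst case is 10.
With {B, C, E} the worst case is 10.
No size-3 selection achieves below 10.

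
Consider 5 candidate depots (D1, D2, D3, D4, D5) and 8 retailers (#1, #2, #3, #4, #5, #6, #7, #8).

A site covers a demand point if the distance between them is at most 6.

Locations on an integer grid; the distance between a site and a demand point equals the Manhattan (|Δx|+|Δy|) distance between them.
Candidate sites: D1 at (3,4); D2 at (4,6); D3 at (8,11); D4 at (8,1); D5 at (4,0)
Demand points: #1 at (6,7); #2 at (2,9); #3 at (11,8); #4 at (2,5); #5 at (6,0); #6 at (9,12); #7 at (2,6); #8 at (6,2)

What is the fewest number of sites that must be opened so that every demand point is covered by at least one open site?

3

Coverage sets (demand points within 6 of each site):
  D1: {#1, #2, #4, #7, #8}
  D2: {#1, #2, #4, #7, #8}
  D3: {#1, #3, #6}
  D4: {#5, #8}
  D5: {#5, #8}
No 2 sites suffice: every size-2 union leaves at least one demand point uncovered.
But {D1, D3, D4} covers everything, so the minimum is 3.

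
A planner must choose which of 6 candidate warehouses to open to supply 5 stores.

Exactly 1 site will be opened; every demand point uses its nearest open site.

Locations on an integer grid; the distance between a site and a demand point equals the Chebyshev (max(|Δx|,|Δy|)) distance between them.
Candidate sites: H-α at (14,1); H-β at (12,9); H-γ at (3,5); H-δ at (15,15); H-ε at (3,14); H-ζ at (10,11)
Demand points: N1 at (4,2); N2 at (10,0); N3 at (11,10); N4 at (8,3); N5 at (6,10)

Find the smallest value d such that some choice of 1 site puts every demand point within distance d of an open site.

Open {H-γ}.
  Farthest demand point is N3 at distance 8 (to H-γ); all others are ≤ 8.
With {H-β} the worst case is 9.
With {H-α} the worst case is 10.
No size-1 selection achieves below 8.

8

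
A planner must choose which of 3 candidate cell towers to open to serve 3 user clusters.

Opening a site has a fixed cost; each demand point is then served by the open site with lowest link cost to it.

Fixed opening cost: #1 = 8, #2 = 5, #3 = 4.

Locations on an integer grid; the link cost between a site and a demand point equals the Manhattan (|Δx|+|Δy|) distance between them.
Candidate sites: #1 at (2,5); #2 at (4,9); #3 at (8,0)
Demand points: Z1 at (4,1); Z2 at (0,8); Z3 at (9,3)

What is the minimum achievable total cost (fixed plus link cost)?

23

Open {#2, #3}: assign each demand point to its cheapest open site.
  Z1→#3 5, Z2→#2 5, Z3→#3 4
  link cost 14, fixed 9 → total 23.
Compare {#1, #3}: link cost 14 + fixed 12 = 26.
Compare {#1}: link cost 20 + fixed 8 = 28.
Compare {#2}: link cost 24 + fixed 5 = 29.
All other subsets cost ≥ 26. Minimum total cost: 23.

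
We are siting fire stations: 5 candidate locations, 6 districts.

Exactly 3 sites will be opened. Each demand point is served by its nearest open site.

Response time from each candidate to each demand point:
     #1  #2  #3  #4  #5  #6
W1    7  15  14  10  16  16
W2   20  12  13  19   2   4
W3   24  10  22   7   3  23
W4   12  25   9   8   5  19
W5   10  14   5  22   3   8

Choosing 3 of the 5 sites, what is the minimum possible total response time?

Open {W2, W3, W5}.
  #1→W5 10, #2→W3 10, #3→W5 5, #4→W3 7, #5→W2 2, #6→W2 4  ⇒ total 38.
Compare {W1, W2, W5}: total 40.
Compare {W1, W3, W5}: total 40.
No size-3 selection does better; minimum is 38.

38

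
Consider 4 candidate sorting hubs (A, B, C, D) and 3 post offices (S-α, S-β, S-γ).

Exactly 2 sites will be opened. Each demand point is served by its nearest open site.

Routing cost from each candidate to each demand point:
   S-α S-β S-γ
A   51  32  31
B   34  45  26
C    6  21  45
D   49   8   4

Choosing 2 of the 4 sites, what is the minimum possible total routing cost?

18

Open {C, D}.
  S-α→C 6, S-β→D 8, S-γ→D 4  ⇒ total 18.
Compare {B, D}: total 46.
Compare {B, C}: total 53.
No size-2 selection does better; minimum is 18.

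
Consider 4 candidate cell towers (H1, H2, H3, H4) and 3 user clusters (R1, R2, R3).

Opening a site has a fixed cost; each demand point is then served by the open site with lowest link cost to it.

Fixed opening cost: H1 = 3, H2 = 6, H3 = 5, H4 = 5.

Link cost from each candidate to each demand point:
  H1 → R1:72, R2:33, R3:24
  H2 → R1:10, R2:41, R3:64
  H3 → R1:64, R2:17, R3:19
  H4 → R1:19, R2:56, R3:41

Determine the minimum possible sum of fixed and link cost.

57

Open {H2, H3}: assign each demand point to its cheapest open site.
  R1→H2 10, R2→H3 17, R3→H3 19
  link cost 46, fixed 11 → total 57.
Compare {H1, H2, H3}: link cost 46 + fixed 14 = 60.
Compare {H2, H3, H4}: link cost 46 + fixed 16 = 62.
Compare {H3, H4}: link cost 55 + fixed 10 = 65.
All other subsets cost ≥ 60. Minimum total cost: 57.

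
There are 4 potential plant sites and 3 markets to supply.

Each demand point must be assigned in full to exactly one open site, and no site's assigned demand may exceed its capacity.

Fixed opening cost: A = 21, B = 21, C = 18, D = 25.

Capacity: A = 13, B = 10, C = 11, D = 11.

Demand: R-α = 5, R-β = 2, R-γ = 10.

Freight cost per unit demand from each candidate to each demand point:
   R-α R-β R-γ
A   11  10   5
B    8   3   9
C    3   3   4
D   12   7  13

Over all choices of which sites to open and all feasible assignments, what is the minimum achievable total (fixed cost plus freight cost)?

110

Open {A, C}; cheapest assignment that respects the capacities:
  A (cap 13, load 10): R-γ — cost 10×5 = 50
  C (cap 11, load 7): R-α, R-β — cost 5×3 + 2×3 = 21
  Shipping 71, fixed 39 → total 110.
  Any other capacity-feasible assignment to {A, C} ships for at least 71.
Compare {B, C}: its best feasible assignment gives total 125.
Compare {A, B, C}: its best feasible assignment gives total 131.
Every other set of open sites that can feasibly serve all demand totals ≥ 125 even under its best assignment. Minimum: 110.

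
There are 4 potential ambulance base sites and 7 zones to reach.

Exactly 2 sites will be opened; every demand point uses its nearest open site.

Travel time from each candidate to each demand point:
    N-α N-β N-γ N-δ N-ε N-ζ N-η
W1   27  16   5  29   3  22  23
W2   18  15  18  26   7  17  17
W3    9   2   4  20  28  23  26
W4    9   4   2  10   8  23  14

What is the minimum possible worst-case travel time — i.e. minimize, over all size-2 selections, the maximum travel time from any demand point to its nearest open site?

17

Open {W2, W4}.
  Farthest demand point is N-ζ at travel time 17 (to W2); all others are ≤ 17.
With {W2, W3} the worst case is 20.
With {W1, W4} the worst case is 22.
No size-2 selection achieves below 17.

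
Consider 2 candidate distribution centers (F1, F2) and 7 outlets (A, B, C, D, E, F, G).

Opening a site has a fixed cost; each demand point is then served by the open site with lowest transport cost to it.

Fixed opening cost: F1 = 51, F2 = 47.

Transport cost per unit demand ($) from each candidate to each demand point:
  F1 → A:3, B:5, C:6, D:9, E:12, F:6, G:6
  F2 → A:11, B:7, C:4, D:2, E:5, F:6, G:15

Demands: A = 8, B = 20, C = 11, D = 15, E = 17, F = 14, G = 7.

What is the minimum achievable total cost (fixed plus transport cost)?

Open {F1, F2}: assign each demand point to its cheapest open site.
  A→F1 8×3=24, B→F1 20×5=100, C→F2 11×4=44, D→F2 15×2=30, E→F2 17×5=85, F→F1 14×6=84, G→F1 7×6=42
  transport cost 409, fixed 98 → total 507.
Compare {F2}: transport cost 576 + fixed 47 = 623.
Compare {F1}: transport cost 655 + fixed 51 = 706.

507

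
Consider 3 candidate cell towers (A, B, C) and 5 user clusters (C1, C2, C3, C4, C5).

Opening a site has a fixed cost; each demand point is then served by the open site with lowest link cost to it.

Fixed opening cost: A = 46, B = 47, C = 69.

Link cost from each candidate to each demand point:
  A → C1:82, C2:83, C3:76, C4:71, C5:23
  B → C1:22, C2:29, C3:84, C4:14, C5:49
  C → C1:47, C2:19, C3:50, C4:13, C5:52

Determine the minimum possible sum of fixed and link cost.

245

Open {B}: assign each demand point to its cheapest open site.
  C1→B 22, C2→B 29, C3→B 84, C4→B 14, C5→B 49
  link cost 198, fixed 47 → total 245.
Compare {C}: link cost 181 + fixed 69 = 250.
Compare {A, B}: link cost 164 + fixed 93 = 257.
Compare {A, C}: link cost 152 + fixed 115 = 267.
All other subsets cost ≥ 250. Minimum total cost: 245.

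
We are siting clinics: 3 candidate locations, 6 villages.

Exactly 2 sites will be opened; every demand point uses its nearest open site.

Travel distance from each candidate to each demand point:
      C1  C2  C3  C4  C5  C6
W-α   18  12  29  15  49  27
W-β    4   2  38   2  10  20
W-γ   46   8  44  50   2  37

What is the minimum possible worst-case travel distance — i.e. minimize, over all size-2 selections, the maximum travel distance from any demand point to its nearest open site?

29

Open {W-α, W-β}.
  Farthest demand point is C3 at travel distance 29 (to W-α); all others are ≤ 29.
With {W-α, W-γ} the worst case is 29.
With {W-β, W-γ} the worst case is 38.
No size-2 selection achieves below 29.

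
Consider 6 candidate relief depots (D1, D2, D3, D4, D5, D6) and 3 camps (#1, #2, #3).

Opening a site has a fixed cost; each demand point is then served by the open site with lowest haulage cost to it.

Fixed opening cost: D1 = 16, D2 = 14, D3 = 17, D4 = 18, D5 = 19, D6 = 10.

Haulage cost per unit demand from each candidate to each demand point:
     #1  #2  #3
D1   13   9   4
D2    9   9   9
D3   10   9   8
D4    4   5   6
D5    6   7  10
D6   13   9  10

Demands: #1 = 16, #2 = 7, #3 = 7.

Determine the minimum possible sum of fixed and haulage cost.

159

Open {D4}: assign each demand point to its cheapest open site.
  #1→D4 16×4=64, #2→D4 7×5=35, #3→D4 7×6=42
  haulage cost 141, fixed 18 → total 159.
Compare {D1, D4}: haulage cost 127 + fixed 34 = 161.
Compare {D4, D6}: haulage cost 141 + fixed 28 = 169.
Compare {D1, D4, D6}: haulage cost 127 + fixed 44 = 171.
All other subsets cost ≥ 161. Minimum total cost: 159.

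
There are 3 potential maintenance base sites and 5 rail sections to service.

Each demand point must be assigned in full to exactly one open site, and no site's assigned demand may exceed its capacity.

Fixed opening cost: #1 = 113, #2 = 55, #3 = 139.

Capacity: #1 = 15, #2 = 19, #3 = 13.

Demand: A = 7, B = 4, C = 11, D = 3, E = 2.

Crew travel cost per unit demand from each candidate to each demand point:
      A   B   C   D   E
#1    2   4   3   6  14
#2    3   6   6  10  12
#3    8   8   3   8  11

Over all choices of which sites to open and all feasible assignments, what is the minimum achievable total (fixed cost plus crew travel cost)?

288

Open {#1, #2}; cheapest assignment that respects the capacities:
  #1 (cap 15, load 14): C, D — cost 11×3 + 3×6 = 51
  #2 (cap 19, load 13): A, B, E — cost 7×3 + 4×6 + 2×12 = 69
  Shipping 120, fixed 168 → total 288.
  Any other capacity-feasible assignment to {#1, #2} ships for at least 120.
Compare {#2, #3}: its best feasible assignment gives total 324.
Compare {#1, #3}: its best feasible assignment gives total 355.
Every other set of open sites that can feasibly serve all demand totals ≥ 324 even under its best assignment. Minimum: 288.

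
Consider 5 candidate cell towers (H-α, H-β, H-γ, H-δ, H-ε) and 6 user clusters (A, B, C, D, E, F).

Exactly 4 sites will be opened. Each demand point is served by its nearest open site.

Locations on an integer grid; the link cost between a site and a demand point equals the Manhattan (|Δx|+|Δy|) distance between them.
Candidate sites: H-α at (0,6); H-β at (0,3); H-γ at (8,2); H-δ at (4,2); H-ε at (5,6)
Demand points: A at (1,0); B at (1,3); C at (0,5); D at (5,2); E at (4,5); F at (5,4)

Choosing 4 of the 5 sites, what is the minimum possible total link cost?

11

Open {H-α, H-β, H-δ, H-ε}.
  A→H-β 4, B→H-β 1, C→H-α 1, D→H-δ 1, E→H-ε 2, F→H-ε 2  ⇒ total 11.
Compare {H-β, H-γ, H-δ, H-ε}: total 12.
Compare {H-α, H-β, H-γ, H-δ}: total 13.
No size-4 selection does better; minimum is 11.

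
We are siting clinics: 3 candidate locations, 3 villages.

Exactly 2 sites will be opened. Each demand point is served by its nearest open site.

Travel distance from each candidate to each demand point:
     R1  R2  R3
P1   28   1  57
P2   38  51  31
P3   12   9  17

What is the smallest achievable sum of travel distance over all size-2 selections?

30

Open {P1, P3}.
  R1→P3 12, R2→P1 1, R3→P3 17  ⇒ total 30.
Compare {P2, P3}: total 38.
Compare {P1, P2}: total 60.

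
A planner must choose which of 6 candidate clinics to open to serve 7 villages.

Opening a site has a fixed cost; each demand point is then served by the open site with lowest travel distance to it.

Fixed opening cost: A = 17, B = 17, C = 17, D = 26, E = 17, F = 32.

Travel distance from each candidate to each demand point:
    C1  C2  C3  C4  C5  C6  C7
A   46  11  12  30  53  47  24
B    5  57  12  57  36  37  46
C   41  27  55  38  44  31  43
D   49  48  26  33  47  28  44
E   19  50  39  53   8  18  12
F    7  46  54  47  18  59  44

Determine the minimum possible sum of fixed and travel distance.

144

Open {A, E}: assign each demand point to its cheapest open site.
  C1→E 19, C2→A 11, C3→A 12, C4→A 30, C5→E 8, C6→E 18, C7→E 12
  travel distance 110, fixed 34 → total 144.
Compare {A, B, E}: travel distance 96 + fixed 51 = 147.
Compare {A, C, E}: travel distance 110 + fixed 51 = 161.
Compare {A, E, F}: travel distance 98 + fixed 66 = 164.
All other subsets cost ≥ 147. Minimum total cost: 144.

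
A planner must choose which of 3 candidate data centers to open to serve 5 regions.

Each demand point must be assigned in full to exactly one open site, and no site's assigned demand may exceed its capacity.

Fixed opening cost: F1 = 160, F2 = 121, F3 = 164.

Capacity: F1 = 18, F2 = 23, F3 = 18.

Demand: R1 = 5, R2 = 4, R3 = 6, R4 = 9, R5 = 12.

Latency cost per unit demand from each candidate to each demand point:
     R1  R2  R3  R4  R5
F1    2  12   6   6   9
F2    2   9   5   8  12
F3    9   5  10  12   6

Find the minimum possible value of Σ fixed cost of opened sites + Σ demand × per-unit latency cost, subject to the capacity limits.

489

Open {F2, F3}; cheapest assignment that respects the capacities:
  F2 (cap 23, load 20): R1, R3, R4 — cost 5×2 + 6×5 + 9×8 = 112
  F3 (cap 18, load 16): R2, R5 — cost 4×5 + 12×6 = 92
  Shipping 204, fixed 285 → total 489.
  Any other capacity-feasible assignment to {F2, F3} ships for at least 204.
Compare {F1, F2}: its best feasible assignment gives total 537.
Compare {F1, F3}: its best feasible assignment gives total 568.
Every other set of open sites that can feasibly serve all demand totals ≥ 537 even under its best assignment. Minimum: 489.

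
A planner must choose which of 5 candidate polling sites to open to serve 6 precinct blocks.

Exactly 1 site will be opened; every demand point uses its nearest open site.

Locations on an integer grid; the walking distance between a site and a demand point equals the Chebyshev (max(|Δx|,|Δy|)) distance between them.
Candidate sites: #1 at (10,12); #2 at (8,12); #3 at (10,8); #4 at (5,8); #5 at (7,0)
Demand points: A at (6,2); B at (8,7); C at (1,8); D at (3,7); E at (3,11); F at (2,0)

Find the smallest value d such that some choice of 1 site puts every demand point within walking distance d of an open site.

8

Open {#4}.
  Farthest demand point is F at walking distance 8 (to #4); all others are ≤ 8.
With {#3} the worst case is 9.
With {#5} the worst case is 11.
No size-1 selection achieves below 8.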